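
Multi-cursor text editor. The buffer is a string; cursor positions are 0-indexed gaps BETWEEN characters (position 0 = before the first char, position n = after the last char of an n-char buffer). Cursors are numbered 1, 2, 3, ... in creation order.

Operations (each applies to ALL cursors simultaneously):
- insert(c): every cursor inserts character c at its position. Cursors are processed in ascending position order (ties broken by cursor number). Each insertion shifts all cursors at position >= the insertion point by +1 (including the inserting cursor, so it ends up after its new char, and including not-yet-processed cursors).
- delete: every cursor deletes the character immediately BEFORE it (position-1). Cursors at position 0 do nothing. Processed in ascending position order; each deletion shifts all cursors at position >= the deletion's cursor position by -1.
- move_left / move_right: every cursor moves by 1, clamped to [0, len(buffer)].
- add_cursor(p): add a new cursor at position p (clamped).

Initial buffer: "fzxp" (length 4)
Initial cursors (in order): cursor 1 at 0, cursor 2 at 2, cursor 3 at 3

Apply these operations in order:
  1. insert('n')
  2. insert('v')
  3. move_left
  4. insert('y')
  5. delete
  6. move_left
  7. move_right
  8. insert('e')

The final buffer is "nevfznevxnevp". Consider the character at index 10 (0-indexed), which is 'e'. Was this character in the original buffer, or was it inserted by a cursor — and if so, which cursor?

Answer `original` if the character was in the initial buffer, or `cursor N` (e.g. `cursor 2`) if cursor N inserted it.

After op 1 (insert('n')): buffer="nfznxnp" (len 7), cursors c1@1 c2@4 c3@6, authorship 1..2.3.
After op 2 (insert('v')): buffer="nvfznvxnvp" (len 10), cursors c1@2 c2@6 c3@9, authorship 11..22.33.
After op 3 (move_left): buffer="nvfznvxnvp" (len 10), cursors c1@1 c2@5 c3@8, authorship 11..22.33.
After op 4 (insert('y')): buffer="nyvfznyvxnyvp" (len 13), cursors c1@2 c2@7 c3@11, authorship 111..222.333.
After op 5 (delete): buffer="nvfznvxnvp" (len 10), cursors c1@1 c2@5 c3@8, authorship 11..22.33.
After op 6 (move_left): buffer="nvfznvxnvp" (len 10), cursors c1@0 c2@4 c3@7, authorship 11..22.33.
After op 7 (move_right): buffer="nvfznvxnvp" (len 10), cursors c1@1 c2@5 c3@8, authorship 11..22.33.
After op 8 (insert('e')): buffer="nevfznevxnevp" (len 13), cursors c1@2 c2@7 c3@11, authorship 111..222.333.
Authorship (.=original, N=cursor N): 1 1 1 . . 2 2 2 . 3 3 3 .
Index 10: author = 3

Answer: cursor 3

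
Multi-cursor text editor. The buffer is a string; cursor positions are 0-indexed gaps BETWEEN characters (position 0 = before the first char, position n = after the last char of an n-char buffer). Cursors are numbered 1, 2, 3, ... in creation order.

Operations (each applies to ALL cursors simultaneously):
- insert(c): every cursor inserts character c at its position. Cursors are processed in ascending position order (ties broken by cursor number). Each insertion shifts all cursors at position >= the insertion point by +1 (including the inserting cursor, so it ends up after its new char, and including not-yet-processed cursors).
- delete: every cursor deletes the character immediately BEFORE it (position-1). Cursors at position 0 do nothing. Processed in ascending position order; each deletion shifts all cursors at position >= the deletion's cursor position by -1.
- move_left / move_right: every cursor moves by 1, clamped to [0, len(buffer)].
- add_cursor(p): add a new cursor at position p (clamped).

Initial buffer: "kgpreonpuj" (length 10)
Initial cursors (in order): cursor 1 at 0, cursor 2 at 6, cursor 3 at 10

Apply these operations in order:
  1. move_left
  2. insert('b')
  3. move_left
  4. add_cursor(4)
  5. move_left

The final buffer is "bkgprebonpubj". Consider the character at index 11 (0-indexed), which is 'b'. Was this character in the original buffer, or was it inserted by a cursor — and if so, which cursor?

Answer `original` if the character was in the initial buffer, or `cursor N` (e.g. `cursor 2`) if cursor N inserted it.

Answer: cursor 3

Derivation:
After op 1 (move_left): buffer="kgpreonpuj" (len 10), cursors c1@0 c2@5 c3@9, authorship ..........
After op 2 (insert('b')): buffer="bkgprebonpubj" (len 13), cursors c1@1 c2@7 c3@12, authorship 1.....2....3.
After op 3 (move_left): buffer="bkgprebonpubj" (len 13), cursors c1@0 c2@6 c3@11, authorship 1.....2....3.
After op 4 (add_cursor(4)): buffer="bkgprebonpubj" (len 13), cursors c1@0 c4@4 c2@6 c3@11, authorship 1.....2....3.
After op 5 (move_left): buffer="bkgprebonpubj" (len 13), cursors c1@0 c4@3 c2@5 c3@10, authorship 1.....2....3.
Authorship (.=original, N=cursor N): 1 . . . . . 2 . . . . 3 .
Index 11: author = 3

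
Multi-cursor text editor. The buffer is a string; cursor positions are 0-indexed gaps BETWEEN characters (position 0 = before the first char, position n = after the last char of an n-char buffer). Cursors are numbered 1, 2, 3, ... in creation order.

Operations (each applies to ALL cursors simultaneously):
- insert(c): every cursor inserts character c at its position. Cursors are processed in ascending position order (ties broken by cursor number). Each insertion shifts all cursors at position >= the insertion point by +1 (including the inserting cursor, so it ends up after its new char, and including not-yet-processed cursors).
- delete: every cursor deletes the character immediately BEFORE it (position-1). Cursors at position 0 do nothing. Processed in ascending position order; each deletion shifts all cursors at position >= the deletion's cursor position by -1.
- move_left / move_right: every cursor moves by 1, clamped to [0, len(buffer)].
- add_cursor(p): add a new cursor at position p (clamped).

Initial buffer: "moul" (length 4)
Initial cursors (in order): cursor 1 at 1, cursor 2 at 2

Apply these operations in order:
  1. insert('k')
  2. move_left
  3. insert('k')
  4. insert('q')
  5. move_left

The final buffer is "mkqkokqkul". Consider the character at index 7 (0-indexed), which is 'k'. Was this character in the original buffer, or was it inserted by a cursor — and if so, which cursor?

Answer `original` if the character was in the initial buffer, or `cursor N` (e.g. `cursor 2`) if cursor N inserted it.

Answer: cursor 2

Derivation:
After op 1 (insert('k')): buffer="mkokul" (len 6), cursors c1@2 c2@4, authorship .1.2..
After op 2 (move_left): buffer="mkokul" (len 6), cursors c1@1 c2@3, authorship .1.2..
After op 3 (insert('k')): buffer="mkkokkul" (len 8), cursors c1@2 c2@5, authorship .11.22..
After op 4 (insert('q')): buffer="mkqkokqkul" (len 10), cursors c1@3 c2@7, authorship .111.222..
After op 5 (move_left): buffer="mkqkokqkul" (len 10), cursors c1@2 c2@6, authorship .111.222..
Authorship (.=original, N=cursor N): . 1 1 1 . 2 2 2 . .
Index 7: author = 2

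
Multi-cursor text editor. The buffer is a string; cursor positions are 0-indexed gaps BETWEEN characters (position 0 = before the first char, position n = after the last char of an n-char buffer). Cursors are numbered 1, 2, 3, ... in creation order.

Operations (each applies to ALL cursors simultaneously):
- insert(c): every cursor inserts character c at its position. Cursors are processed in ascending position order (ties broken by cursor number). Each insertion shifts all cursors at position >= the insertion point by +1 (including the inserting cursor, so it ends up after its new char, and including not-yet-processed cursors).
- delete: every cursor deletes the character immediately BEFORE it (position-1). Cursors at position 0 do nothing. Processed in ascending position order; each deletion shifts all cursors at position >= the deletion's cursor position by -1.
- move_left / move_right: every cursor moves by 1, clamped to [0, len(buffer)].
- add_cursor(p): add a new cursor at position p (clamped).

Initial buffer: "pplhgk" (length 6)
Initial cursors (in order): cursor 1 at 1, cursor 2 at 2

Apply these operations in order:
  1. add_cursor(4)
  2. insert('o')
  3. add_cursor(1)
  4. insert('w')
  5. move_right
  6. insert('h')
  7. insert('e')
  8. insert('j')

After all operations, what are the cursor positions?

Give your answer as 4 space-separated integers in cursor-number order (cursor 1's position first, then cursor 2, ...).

Answer: 11 17 24 6

Derivation:
After op 1 (add_cursor(4)): buffer="pplhgk" (len 6), cursors c1@1 c2@2 c3@4, authorship ......
After op 2 (insert('o')): buffer="popolhogk" (len 9), cursors c1@2 c2@4 c3@7, authorship .1.2..3..
After op 3 (add_cursor(1)): buffer="popolhogk" (len 9), cursors c4@1 c1@2 c2@4 c3@7, authorship .1.2..3..
After op 4 (insert('w')): buffer="pwowpowlhowgk" (len 13), cursors c4@2 c1@4 c2@7 c3@11, authorship .411.22..33..
After op 5 (move_right): buffer="pwowpowlhowgk" (len 13), cursors c4@3 c1@5 c2@8 c3@12, authorship .411.22..33..
After op 6 (insert('h')): buffer="pwohwphowlhhowghk" (len 17), cursors c4@4 c1@7 c2@11 c3@16, authorship .4141.122.2.33.3.
After op 7 (insert('e')): buffer="pwohewpheowlhehowghek" (len 21), cursors c4@5 c1@9 c2@14 c3@20, authorship .41441.1122.22.33.33.
After op 8 (insert('j')): buffer="pwohejwphejowlhejhowghejk" (len 25), cursors c4@6 c1@11 c2@17 c3@24, authorship .414441.11122.222.33.333.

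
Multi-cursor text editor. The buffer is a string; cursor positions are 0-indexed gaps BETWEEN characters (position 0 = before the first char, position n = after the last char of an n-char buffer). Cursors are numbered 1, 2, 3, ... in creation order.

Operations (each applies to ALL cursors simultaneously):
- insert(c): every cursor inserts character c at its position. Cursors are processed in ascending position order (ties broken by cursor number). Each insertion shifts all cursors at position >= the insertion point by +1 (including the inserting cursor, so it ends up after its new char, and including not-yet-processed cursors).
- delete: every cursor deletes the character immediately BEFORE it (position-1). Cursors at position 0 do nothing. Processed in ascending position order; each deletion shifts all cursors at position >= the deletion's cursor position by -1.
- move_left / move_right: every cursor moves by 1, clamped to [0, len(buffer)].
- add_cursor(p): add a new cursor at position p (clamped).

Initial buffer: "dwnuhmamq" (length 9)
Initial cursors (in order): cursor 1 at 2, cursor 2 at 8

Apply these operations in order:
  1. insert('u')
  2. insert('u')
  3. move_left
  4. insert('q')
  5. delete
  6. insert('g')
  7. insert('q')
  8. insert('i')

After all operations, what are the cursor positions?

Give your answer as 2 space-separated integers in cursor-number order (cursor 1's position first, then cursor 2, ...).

Answer: 6 17

Derivation:
After op 1 (insert('u')): buffer="dwunuhmamuq" (len 11), cursors c1@3 c2@10, authorship ..1......2.
After op 2 (insert('u')): buffer="dwuunuhmamuuq" (len 13), cursors c1@4 c2@12, authorship ..11......22.
After op 3 (move_left): buffer="dwuunuhmamuuq" (len 13), cursors c1@3 c2@11, authorship ..11......22.
After op 4 (insert('q')): buffer="dwuqunuhmamuquq" (len 15), cursors c1@4 c2@13, authorship ..111......222.
After op 5 (delete): buffer="dwuunuhmamuuq" (len 13), cursors c1@3 c2@11, authorship ..11......22.
After op 6 (insert('g')): buffer="dwugunuhmamuguq" (len 15), cursors c1@4 c2@13, authorship ..111......222.
After op 7 (insert('q')): buffer="dwugqunuhmamugquq" (len 17), cursors c1@5 c2@15, authorship ..1111......2222.
After op 8 (insert('i')): buffer="dwugqiunuhmamugqiuq" (len 19), cursors c1@6 c2@17, authorship ..11111......22222.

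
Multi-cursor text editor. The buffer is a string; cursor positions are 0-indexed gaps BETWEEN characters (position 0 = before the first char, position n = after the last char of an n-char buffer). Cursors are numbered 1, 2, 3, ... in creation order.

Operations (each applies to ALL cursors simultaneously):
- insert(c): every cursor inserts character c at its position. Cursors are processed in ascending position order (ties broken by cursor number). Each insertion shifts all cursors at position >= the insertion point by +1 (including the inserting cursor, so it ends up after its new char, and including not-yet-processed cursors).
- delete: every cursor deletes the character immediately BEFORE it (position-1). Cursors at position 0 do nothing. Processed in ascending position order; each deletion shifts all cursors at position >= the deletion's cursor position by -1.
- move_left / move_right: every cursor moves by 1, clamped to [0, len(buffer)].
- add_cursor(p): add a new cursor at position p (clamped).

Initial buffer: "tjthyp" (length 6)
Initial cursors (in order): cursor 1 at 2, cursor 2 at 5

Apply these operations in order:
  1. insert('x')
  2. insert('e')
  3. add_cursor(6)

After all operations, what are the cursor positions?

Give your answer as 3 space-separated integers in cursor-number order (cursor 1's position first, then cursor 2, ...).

After op 1 (insert('x')): buffer="tjxthyxp" (len 8), cursors c1@3 c2@7, authorship ..1...2.
After op 2 (insert('e')): buffer="tjxethyxep" (len 10), cursors c1@4 c2@9, authorship ..11...22.
After op 3 (add_cursor(6)): buffer="tjxethyxep" (len 10), cursors c1@4 c3@6 c2@9, authorship ..11...22.

Answer: 4 9 6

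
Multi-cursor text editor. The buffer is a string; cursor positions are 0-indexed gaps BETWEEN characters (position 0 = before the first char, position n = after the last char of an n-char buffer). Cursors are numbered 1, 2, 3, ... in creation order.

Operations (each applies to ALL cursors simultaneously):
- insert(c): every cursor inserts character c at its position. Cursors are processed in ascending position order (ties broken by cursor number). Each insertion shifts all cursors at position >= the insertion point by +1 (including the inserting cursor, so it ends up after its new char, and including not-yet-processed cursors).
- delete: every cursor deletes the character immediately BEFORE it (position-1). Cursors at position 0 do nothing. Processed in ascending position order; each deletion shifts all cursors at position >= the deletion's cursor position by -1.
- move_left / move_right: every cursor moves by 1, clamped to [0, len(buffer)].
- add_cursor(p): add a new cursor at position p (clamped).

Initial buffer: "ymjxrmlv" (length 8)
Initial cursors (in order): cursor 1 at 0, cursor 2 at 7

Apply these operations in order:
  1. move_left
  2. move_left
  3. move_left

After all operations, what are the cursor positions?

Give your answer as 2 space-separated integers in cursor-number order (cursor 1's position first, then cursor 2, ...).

After op 1 (move_left): buffer="ymjxrmlv" (len 8), cursors c1@0 c2@6, authorship ........
After op 2 (move_left): buffer="ymjxrmlv" (len 8), cursors c1@0 c2@5, authorship ........
After op 3 (move_left): buffer="ymjxrmlv" (len 8), cursors c1@0 c2@4, authorship ........

Answer: 0 4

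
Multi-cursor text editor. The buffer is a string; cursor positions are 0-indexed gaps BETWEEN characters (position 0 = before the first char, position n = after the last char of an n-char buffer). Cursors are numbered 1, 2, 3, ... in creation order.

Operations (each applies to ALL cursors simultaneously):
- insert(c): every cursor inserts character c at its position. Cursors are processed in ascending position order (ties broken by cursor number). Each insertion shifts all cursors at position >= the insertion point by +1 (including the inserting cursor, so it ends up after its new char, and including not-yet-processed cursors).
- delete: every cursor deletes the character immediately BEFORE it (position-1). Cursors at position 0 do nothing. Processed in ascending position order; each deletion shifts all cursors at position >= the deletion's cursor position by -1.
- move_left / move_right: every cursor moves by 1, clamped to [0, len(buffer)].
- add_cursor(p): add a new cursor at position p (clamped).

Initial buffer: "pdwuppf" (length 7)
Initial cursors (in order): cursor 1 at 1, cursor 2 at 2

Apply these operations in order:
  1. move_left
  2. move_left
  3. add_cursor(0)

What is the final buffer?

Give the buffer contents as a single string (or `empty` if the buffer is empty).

Answer: pdwuppf

Derivation:
After op 1 (move_left): buffer="pdwuppf" (len 7), cursors c1@0 c2@1, authorship .......
After op 2 (move_left): buffer="pdwuppf" (len 7), cursors c1@0 c2@0, authorship .......
After op 3 (add_cursor(0)): buffer="pdwuppf" (len 7), cursors c1@0 c2@0 c3@0, authorship .......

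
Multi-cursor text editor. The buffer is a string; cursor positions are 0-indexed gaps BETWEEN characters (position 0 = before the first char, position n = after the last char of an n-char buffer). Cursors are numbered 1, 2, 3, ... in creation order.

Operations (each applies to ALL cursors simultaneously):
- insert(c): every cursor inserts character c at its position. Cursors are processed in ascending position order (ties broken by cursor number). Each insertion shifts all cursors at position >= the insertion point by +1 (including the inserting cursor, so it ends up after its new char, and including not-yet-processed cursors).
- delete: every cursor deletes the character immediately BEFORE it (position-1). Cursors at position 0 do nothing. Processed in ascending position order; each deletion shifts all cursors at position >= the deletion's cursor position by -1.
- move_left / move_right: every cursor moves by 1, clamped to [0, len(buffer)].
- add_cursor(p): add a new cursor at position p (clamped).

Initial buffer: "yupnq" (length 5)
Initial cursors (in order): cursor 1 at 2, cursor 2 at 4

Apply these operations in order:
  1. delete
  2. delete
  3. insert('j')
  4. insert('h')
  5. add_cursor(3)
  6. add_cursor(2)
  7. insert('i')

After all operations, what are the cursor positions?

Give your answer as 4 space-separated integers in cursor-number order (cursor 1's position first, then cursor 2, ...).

Answer: 8 8 5 3

Derivation:
After op 1 (delete): buffer="ypq" (len 3), cursors c1@1 c2@2, authorship ...
After op 2 (delete): buffer="q" (len 1), cursors c1@0 c2@0, authorship .
After op 3 (insert('j')): buffer="jjq" (len 3), cursors c1@2 c2@2, authorship 12.
After op 4 (insert('h')): buffer="jjhhq" (len 5), cursors c1@4 c2@4, authorship 1212.
After op 5 (add_cursor(3)): buffer="jjhhq" (len 5), cursors c3@3 c1@4 c2@4, authorship 1212.
After op 6 (add_cursor(2)): buffer="jjhhq" (len 5), cursors c4@2 c3@3 c1@4 c2@4, authorship 1212.
After op 7 (insert('i')): buffer="jjihihiiq" (len 9), cursors c4@3 c3@5 c1@8 c2@8, authorship 12413212.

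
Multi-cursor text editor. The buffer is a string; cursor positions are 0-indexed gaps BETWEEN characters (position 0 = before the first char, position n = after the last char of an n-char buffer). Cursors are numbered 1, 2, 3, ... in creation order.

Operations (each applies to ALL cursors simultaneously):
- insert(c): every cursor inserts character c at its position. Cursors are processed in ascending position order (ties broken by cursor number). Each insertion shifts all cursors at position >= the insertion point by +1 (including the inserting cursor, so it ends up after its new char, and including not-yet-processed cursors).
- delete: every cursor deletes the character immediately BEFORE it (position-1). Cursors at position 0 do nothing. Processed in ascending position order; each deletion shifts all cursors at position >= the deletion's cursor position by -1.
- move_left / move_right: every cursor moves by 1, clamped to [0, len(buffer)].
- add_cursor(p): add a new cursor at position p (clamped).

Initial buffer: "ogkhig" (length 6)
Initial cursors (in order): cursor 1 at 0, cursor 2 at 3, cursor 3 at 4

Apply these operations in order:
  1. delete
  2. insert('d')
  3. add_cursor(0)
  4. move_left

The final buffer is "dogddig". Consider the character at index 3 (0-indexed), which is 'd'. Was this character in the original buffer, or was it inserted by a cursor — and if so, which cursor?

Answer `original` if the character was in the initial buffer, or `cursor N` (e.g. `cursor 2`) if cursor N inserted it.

Answer: cursor 2

Derivation:
After op 1 (delete): buffer="ogig" (len 4), cursors c1@0 c2@2 c3@2, authorship ....
After op 2 (insert('d')): buffer="dogddig" (len 7), cursors c1@1 c2@5 c3@5, authorship 1..23..
After op 3 (add_cursor(0)): buffer="dogddig" (len 7), cursors c4@0 c1@1 c2@5 c3@5, authorship 1..23..
After op 4 (move_left): buffer="dogddig" (len 7), cursors c1@0 c4@0 c2@4 c3@4, authorship 1..23..
Authorship (.=original, N=cursor N): 1 . . 2 3 . .
Index 3: author = 2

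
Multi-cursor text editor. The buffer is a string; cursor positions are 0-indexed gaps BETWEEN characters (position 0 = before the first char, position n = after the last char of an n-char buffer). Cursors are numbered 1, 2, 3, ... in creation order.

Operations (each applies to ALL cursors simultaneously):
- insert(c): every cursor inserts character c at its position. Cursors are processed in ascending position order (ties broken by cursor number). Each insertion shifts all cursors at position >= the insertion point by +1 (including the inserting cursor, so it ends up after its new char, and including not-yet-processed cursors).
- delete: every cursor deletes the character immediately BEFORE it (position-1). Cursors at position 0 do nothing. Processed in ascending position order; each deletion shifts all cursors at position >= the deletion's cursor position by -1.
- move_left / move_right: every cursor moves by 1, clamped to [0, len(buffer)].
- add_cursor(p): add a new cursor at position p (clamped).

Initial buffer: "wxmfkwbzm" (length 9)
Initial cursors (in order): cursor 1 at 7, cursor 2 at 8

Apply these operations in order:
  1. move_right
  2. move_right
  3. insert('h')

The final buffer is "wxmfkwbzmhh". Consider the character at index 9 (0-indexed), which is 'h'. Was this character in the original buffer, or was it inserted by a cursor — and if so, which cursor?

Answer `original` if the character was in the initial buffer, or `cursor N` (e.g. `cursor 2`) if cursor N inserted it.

Answer: cursor 1

Derivation:
After op 1 (move_right): buffer="wxmfkwbzm" (len 9), cursors c1@8 c2@9, authorship .........
After op 2 (move_right): buffer="wxmfkwbzm" (len 9), cursors c1@9 c2@9, authorship .........
After op 3 (insert('h')): buffer="wxmfkwbzmhh" (len 11), cursors c1@11 c2@11, authorship .........12
Authorship (.=original, N=cursor N): . . . . . . . . . 1 2
Index 9: author = 1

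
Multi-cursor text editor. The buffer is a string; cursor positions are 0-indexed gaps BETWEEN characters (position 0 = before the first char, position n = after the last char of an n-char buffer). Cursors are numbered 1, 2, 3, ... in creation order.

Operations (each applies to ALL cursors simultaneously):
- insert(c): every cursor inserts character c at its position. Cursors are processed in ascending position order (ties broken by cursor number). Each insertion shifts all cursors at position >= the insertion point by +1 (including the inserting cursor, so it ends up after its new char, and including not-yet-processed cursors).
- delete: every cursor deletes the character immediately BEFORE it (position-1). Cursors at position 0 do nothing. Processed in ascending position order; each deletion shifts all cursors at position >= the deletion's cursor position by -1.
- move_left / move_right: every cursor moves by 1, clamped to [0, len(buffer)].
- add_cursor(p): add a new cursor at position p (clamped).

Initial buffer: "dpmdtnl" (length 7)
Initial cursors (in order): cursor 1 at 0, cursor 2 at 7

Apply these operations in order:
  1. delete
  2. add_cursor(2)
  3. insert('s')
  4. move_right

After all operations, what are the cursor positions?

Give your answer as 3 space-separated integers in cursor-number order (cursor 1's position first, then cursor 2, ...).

After op 1 (delete): buffer="dpmdtn" (len 6), cursors c1@0 c2@6, authorship ......
After op 2 (add_cursor(2)): buffer="dpmdtn" (len 6), cursors c1@0 c3@2 c2@6, authorship ......
After op 3 (insert('s')): buffer="sdpsmdtns" (len 9), cursors c1@1 c3@4 c2@9, authorship 1..3....2
After op 4 (move_right): buffer="sdpsmdtns" (len 9), cursors c1@2 c3@5 c2@9, authorship 1..3....2

Answer: 2 9 5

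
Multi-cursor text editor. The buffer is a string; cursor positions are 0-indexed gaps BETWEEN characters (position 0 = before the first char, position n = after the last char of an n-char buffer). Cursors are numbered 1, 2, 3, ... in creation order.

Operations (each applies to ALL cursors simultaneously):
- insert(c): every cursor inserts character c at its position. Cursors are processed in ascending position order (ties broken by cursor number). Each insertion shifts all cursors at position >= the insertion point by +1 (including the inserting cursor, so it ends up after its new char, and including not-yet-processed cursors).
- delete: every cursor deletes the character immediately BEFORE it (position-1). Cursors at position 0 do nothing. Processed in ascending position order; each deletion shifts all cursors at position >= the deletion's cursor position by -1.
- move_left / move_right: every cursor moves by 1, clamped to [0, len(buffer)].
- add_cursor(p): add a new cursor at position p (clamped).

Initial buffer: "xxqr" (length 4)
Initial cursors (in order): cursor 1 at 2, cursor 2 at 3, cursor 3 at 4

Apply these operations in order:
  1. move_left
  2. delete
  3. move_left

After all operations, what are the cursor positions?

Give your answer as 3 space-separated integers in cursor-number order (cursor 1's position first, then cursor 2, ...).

Answer: 0 0 0

Derivation:
After op 1 (move_left): buffer="xxqr" (len 4), cursors c1@1 c2@2 c3@3, authorship ....
After op 2 (delete): buffer="r" (len 1), cursors c1@0 c2@0 c3@0, authorship .
After op 3 (move_left): buffer="r" (len 1), cursors c1@0 c2@0 c3@0, authorship .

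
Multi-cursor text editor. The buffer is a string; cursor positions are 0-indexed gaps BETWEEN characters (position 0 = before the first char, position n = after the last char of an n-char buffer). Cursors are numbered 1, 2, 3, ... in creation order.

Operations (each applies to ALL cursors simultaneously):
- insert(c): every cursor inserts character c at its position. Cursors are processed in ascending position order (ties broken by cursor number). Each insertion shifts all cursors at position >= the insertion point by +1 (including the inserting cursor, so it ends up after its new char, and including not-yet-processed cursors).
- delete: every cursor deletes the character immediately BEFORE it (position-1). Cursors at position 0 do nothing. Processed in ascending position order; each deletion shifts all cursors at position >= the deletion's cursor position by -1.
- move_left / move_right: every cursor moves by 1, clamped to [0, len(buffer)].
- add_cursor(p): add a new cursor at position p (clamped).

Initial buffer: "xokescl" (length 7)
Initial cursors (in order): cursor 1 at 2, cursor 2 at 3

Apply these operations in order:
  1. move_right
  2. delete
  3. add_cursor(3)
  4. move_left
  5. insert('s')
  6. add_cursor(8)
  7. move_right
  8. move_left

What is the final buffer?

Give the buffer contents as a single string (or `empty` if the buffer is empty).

After op 1 (move_right): buffer="xokescl" (len 7), cursors c1@3 c2@4, authorship .......
After op 2 (delete): buffer="xoscl" (len 5), cursors c1@2 c2@2, authorship .....
After op 3 (add_cursor(3)): buffer="xoscl" (len 5), cursors c1@2 c2@2 c3@3, authorship .....
After op 4 (move_left): buffer="xoscl" (len 5), cursors c1@1 c2@1 c3@2, authorship .....
After op 5 (insert('s')): buffer="xssosscl" (len 8), cursors c1@3 c2@3 c3@5, authorship .12.3...
After op 6 (add_cursor(8)): buffer="xssosscl" (len 8), cursors c1@3 c2@3 c3@5 c4@8, authorship .12.3...
After op 7 (move_right): buffer="xssosscl" (len 8), cursors c1@4 c2@4 c3@6 c4@8, authorship .12.3...
After op 8 (move_left): buffer="xssosscl" (len 8), cursors c1@3 c2@3 c3@5 c4@7, authorship .12.3...

Answer: xssosscl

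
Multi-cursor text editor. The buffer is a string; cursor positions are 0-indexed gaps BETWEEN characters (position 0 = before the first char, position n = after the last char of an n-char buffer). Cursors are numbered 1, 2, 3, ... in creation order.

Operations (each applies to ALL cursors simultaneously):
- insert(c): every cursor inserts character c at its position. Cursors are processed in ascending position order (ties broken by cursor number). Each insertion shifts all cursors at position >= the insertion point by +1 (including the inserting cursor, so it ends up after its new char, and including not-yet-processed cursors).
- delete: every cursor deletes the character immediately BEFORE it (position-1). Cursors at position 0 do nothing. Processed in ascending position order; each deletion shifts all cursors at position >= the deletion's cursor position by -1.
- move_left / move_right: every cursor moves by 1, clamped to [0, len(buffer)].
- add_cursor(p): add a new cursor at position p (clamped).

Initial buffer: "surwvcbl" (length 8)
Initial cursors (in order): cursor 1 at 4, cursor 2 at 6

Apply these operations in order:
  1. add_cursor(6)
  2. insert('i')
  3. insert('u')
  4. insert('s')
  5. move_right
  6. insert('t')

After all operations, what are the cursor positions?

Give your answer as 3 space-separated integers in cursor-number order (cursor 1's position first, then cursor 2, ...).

Answer: 9 19 19

Derivation:
After op 1 (add_cursor(6)): buffer="surwvcbl" (len 8), cursors c1@4 c2@6 c3@6, authorship ........
After op 2 (insert('i')): buffer="surwivciibl" (len 11), cursors c1@5 c2@9 c3@9, authorship ....1..23..
After op 3 (insert('u')): buffer="surwiuvciiuubl" (len 14), cursors c1@6 c2@12 c3@12, authorship ....11..2323..
After op 4 (insert('s')): buffer="surwiusvciiuussbl" (len 17), cursors c1@7 c2@15 c3@15, authorship ....111..232323..
After op 5 (move_right): buffer="surwiusvciiuussbl" (len 17), cursors c1@8 c2@16 c3@16, authorship ....111..232323..
After op 6 (insert('t')): buffer="surwiusvtciiuussbttl" (len 20), cursors c1@9 c2@19 c3@19, authorship ....111.1.232323.23.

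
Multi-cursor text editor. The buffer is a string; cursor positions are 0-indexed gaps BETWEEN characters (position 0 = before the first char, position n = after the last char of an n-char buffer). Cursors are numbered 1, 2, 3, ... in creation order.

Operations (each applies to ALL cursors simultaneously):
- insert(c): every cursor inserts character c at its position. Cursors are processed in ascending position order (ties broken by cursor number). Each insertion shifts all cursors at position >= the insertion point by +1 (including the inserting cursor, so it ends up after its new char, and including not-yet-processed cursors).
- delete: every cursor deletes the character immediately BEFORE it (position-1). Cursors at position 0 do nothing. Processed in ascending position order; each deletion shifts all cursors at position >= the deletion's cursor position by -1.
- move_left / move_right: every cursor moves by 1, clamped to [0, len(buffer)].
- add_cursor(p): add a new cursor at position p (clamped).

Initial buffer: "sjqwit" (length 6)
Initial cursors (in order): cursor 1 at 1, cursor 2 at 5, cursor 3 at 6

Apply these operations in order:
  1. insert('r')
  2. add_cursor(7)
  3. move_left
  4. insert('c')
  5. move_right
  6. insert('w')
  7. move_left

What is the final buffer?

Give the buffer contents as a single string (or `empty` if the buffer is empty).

Answer: scrwjqwiccrwwtcrw

Derivation:
After op 1 (insert('r')): buffer="srjqwirtr" (len 9), cursors c1@2 c2@7 c3@9, authorship .1....2.3
After op 2 (add_cursor(7)): buffer="srjqwirtr" (len 9), cursors c1@2 c2@7 c4@7 c3@9, authorship .1....2.3
After op 3 (move_left): buffer="srjqwirtr" (len 9), cursors c1@1 c2@6 c4@6 c3@8, authorship .1....2.3
After op 4 (insert('c')): buffer="scrjqwiccrtcr" (len 13), cursors c1@2 c2@9 c4@9 c3@12, authorship .11....242.33
After op 5 (move_right): buffer="scrjqwiccrtcr" (len 13), cursors c1@3 c2@10 c4@10 c3@13, authorship .11....242.33
After op 6 (insert('w')): buffer="scrwjqwiccrwwtcrw" (len 17), cursors c1@4 c2@13 c4@13 c3@17, authorship .111....24224.333
After op 7 (move_left): buffer="scrwjqwiccrwwtcrw" (len 17), cursors c1@3 c2@12 c4@12 c3@16, authorship .111....24224.333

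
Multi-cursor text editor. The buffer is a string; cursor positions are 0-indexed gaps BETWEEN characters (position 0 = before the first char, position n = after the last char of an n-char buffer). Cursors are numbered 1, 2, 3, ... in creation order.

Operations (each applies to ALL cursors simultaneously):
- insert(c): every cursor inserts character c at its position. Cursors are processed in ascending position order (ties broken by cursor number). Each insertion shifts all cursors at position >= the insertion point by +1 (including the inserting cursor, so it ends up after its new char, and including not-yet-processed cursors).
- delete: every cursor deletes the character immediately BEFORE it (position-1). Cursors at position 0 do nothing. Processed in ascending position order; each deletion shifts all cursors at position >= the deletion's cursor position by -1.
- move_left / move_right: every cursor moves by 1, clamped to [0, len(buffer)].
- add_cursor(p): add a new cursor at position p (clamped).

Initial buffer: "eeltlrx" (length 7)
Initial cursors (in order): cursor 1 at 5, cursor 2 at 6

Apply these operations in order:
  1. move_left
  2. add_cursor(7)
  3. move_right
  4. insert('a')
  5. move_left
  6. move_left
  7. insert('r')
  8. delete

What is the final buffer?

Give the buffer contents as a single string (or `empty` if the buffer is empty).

After op 1 (move_left): buffer="eeltlrx" (len 7), cursors c1@4 c2@5, authorship .......
After op 2 (add_cursor(7)): buffer="eeltlrx" (len 7), cursors c1@4 c2@5 c3@7, authorship .......
After op 3 (move_right): buffer="eeltlrx" (len 7), cursors c1@5 c2@6 c3@7, authorship .......
After op 4 (insert('a')): buffer="eeltlaraxa" (len 10), cursors c1@6 c2@8 c3@10, authorship .....1.2.3
After op 5 (move_left): buffer="eeltlaraxa" (len 10), cursors c1@5 c2@7 c3@9, authorship .....1.2.3
After op 6 (move_left): buffer="eeltlaraxa" (len 10), cursors c1@4 c2@6 c3@8, authorship .....1.2.3
After op 7 (insert('r')): buffer="eeltrlarrarxa" (len 13), cursors c1@5 c2@8 c3@11, authorship ....1.12.23.3
After op 8 (delete): buffer="eeltlaraxa" (len 10), cursors c1@4 c2@6 c3@8, authorship .....1.2.3

Answer: eeltlaraxa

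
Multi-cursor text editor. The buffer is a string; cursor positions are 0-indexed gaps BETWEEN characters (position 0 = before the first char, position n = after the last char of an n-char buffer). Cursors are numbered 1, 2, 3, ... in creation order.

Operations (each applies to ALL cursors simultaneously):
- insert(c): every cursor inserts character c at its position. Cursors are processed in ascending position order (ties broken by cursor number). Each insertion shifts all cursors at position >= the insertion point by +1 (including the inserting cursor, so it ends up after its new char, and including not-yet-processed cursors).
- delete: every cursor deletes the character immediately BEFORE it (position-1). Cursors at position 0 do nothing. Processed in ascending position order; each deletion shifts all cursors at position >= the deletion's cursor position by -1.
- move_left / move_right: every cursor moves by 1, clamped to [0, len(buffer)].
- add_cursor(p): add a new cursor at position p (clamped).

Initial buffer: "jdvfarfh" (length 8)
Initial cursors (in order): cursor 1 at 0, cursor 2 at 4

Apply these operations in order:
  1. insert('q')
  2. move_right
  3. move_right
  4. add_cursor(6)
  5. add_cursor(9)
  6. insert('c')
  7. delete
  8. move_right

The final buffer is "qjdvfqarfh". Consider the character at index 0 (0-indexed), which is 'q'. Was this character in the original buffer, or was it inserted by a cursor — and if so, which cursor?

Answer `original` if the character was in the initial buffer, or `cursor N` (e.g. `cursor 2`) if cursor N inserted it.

Answer: cursor 1

Derivation:
After op 1 (insert('q')): buffer="qjdvfqarfh" (len 10), cursors c1@1 c2@6, authorship 1....2....
After op 2 (move_right): buffer="qjdvfqarfh" (len 10), cursors c1@2 c2@7, authorship 1....2....
After op 3 (move_right): buffer="qjdvfqarfh" (len 10), cursors c1@3 c2@8, authorship 1....2....
After op 4 (add_cursor(6)): buffer="qjdvfqarfh" (len 10), cursors c1@3 c3@6 c2@8, authorship 1....2....
After op 5 (add_cursor(9)): buffer="qjdvfqarfh" (len 10), cursors c1@3 c3@6 c2@8 c4@9, authorship 1....2....
After op 6 (insert('c')): buffer="qjdcvfqcarcfch" (len 14), cursors c1@4 c3@8 c2@11 c4@13, authorship 1..1..23..2.4.
After op 7 (delete): buffer="qjdvfqarfh" (len 10), cursors c1@3 c3@6 c2@8 c4@9, authorship 1....2....
After op 8 (move_right): buffer="qjdvfqarfh" (len 10), cursors c1@4 c3@7 c2@9 c4@10, authorship 1....2....
Authorship (.=original, N=cursor N): 1 . . . . 2 . . . .
Index 0: author = 1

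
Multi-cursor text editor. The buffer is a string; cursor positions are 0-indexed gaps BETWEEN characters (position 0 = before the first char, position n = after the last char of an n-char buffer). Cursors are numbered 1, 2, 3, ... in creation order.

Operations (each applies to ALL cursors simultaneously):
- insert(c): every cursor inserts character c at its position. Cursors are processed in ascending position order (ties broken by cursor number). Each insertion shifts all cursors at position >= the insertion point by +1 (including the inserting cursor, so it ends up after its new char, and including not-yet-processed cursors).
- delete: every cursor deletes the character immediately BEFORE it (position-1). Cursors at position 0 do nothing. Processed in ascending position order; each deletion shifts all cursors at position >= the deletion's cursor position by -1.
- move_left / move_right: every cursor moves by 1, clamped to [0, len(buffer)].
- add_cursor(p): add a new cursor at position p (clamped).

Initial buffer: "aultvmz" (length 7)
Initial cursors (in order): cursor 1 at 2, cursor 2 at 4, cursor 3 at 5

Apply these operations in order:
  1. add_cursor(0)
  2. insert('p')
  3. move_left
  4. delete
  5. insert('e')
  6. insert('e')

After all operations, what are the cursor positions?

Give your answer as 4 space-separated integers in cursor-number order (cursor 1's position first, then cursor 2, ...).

Answer: 6 10 13 2

Derivation:
After op 1 (add_cursor(0)): buffer="aultvmz" (len 7), cursors c4@0 c1@2 c2@4 c3@5, authorship .......
After op 2 (insert('p')): buffer="paupltpvpmz" (len 11), cursors c4@1 c1@4 c2@7 c3@9, authorship 4..1..2.3..
After op 3 (move_left): buffer="paupltpvpmz" (len 11), cursors c4@0 c1@3 c2@6 c3@8, authorship 4..1..2.3..
After op 4 (delete): buffer="paplppmz" (len 8), cursors c4@0 c1@2 c2@4 c3@5, authorship 4.1.23..
After op 5 (insert('e')): buffer="epaeplepepmz" (len 12), cursors c4@1 c1@4 c2@7 c3@9, authorship 44.11.2233..
After op 6 (insert('e')): buffer="eepaeepleepeepmz" (len 16), cursors c4@2 c1@6 c2@10 c3@13, authorship 444.111.222333..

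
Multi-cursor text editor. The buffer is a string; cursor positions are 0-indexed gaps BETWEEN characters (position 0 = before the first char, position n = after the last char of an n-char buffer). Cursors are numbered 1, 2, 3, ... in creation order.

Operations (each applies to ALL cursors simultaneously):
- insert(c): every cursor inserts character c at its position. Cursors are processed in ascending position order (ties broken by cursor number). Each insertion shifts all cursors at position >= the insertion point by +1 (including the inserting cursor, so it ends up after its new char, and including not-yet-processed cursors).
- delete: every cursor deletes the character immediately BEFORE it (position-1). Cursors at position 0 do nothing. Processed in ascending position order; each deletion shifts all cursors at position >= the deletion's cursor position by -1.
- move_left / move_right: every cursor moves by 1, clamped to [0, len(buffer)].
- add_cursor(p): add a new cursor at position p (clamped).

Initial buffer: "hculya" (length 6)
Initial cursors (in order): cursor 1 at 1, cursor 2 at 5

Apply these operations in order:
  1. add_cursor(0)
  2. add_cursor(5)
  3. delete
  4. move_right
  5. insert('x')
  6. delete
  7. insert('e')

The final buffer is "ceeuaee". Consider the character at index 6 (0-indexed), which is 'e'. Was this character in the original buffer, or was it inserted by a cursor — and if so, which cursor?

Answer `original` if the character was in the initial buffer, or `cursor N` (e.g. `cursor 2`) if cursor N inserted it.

Answer: cursor 4

Derivation:
After op 1 (add_cursor(0)): buffer="hculya" (len 6), cursors c3@0 c1@1 c2@5, authorship ......
After op 2 (add_cursor(5)): buffer="hculya" (len 6), cursors c3@0 c1@1 c2@5 c4@5, authorship ......
After op 3 (delete): buffer="cua" (len 3), cursors c1@0 c3@0 c2@2 c4@2, authorship ...
After op 4 (move_right): buffer="cua" (len 3), cursors c1@1 c3@1 c2@3 c4@3, authorship ...
After op 5 (insert('x')): buffer="cxxuaxx" (len 7), cursors c1@3 c3@3 c2@7 c4@7, authorship .13..24
After op 6 (delete): buffer="cua" (len 3), cursors c1@1 c3@1 c2@3 c4@3, authorship ...
After op 7 (insert('e')): buffer="ceeuaee" (len 7), cursors c1@3 c3@3 c2@7 c4@7, authorship .13..24
Authorship (.=original, N=cursor N): . 1 3 . . 2 4
Index 6: author = 4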